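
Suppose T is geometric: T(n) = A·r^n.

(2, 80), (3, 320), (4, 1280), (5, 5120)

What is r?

4

Consecutive ratio: 320/80 = 4, and 1280/320 = 4, so r = 4.
Then A·4^2 = 80 gives A = 5, and T(n) = 5·4^n.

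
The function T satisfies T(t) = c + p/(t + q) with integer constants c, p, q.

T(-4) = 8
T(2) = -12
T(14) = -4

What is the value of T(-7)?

(T(t) − c)(t + q) = p for each data point; the three points give a linear system in c and q, then p follows.
Solving: c = -2, q = 1, p = -30, so T(t) = -2 − 30/(t + 1).
Then T(-7) = -2 − 30/(-6) = 3.

3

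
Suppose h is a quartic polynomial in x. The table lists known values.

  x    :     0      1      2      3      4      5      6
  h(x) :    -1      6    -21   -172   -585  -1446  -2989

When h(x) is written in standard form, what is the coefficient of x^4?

Write h(x) = ax^4 + bx³ + cx² + dx + e; the 7 given values yield a linear system in the 5 coefficients.
Solving, h(x) = -2x^4 - 3x³ + 6x² + 6x - 1.
The coefficient of x^4 is -2.

-2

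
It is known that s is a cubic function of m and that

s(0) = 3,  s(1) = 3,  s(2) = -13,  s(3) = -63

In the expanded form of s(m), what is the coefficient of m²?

1

Write s(m) = am³ + bm² + cm + d; the 4 given values yield a linear system in the 4 coefficients.
Solving, s(m) = -3m³ + m² + 2m + 3.
The coefficient of m² is 1.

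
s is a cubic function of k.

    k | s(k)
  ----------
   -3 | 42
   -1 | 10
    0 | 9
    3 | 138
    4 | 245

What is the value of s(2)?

Write s(k) = ak³ + bk² + ck + d; the 5 given values yield a linear system in the 4 coefficients.
Solving, s(k) = k³ + 9k² + 7k + 9.
Then s(2) = 67.

67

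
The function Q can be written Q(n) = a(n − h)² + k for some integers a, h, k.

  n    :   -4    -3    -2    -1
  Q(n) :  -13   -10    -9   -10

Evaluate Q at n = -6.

-25

First differences 3, 1, -1; second difference -2 = 2a, so a = -1.
Expanding, the n-coefficient is −2ah = 2h; matching it to the data gives h = -2, and then k = -9.
So Q(n) = -1(n + 2)² − 9.
Q(-6) = -1·(-4)² − 9 = -25.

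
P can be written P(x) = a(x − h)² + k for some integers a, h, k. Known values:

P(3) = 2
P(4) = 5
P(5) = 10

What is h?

2

First differences 3, 5; second difference 2 = 2a, so a = 1.
Expanding, the x-coefficient is −2ah = -2h; matching it to the data gives h = 2, and then k = 1.
So P(x) = 1(x − 2)² + 1.
Hence h = 2.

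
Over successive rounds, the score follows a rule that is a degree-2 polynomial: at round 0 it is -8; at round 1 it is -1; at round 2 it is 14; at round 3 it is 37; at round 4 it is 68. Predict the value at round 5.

107

Write the value at m as s(m).
First differences: 7, 15, 23, 31. Second differences: 8, 8, 8.
Level-2 differences are constant, so s has degree 2.
Fitting a degree-2 polynomial gives s(m) = 4m² + 3m - 8.
Then s(5) = 107.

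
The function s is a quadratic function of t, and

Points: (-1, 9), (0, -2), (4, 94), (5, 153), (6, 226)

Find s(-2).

Write s(t) = at² + bt + c; the 5 given values yield a linear system in the 3 coefficients.
Solving, s(t) = 7t² - 4t - 2.
Then s(-2) = 34.

34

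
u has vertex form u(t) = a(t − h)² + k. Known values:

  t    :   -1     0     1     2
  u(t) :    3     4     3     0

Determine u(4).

-12

First differences 1, -1, -3; second difference -2 = 2a, so a = -1.
Expanding, the t-coefficient is −2ah = 2h; matching it to the data gives h = 0, and then k = 4.
So u(t) = -1(t + 0)² + 4.
u(4) = -1·4² + 4 = -12.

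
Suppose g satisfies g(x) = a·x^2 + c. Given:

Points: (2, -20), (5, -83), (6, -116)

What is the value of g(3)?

From g(2) = -20 and g(5) = -83: 4a + c = -20 and 25a + c = -83.
Subtracting: 21a = -63, so a = -3; then c = -20 − (-3)·4 = -8.
So g(x) = -3x² − 8, and g(3) = -35.

-35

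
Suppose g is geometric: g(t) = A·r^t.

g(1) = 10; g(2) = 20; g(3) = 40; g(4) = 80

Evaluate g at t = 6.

Consecutive ratio: 20/10 = 2, and 40/20 = 2, so r = 2.
Then A·2^1 = 10 gives A = 5, and g(t) = 5·2^t.
g(6) = 5·2^6 = 320.

320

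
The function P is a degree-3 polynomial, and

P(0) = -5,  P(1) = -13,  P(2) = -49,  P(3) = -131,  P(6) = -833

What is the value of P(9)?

Write P(n) = an³ + bn² + cn + d; the 5 given values yield a linear system in the 4 coefficients.
Solving, P(n) = -3n³ - 5n² - 5.
Then P(9) = -2597.

-2597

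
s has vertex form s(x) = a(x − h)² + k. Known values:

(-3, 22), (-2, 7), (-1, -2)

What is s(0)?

-5

First differences -15, -9; second difference 6 = 2a, so a = 3.
Expanding, the x-coefficient is −2ah = -6h; matching it to the data gives h = 0, and then k = -5.
So s(x) = 3(x + 0)² − 5.
s(0) = 3·0² − 5 = -5.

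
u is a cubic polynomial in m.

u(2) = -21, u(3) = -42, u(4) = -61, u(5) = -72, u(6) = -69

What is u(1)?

-4

First differences: -21, -19, -11, 3. Second differences: 2, 8, 14. Third differences: 6, 6.
Level-3 differences are constant, so u has degree 3.
Fitting a degree-3 polynomial gives u(m) = m³ - 8m² + 3.
Then u(1) = -4.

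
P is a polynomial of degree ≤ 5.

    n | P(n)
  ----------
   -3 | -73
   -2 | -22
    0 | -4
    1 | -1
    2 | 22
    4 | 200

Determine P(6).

Write P(n) = an^5 + bn^4 + cn³ + dn² + en + p; the 6 given values yield a linear system in the 6 coefficients.
Solving, the top 2 coefficients vanish, and P(n) = 3n³ + n² - n - 4.
Then P(6) = 674.

674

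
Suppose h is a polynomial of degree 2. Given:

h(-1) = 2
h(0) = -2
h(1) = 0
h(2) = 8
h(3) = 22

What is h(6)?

First differences: -4, 2, 8, 14. Second differences: 6, 6, 6.
Level-2 differences are constant, so h has degree 2.
Fitting a degree-2 polynomial gives h(t) = 3t² - t - 2.
Then h(6) = 100.

100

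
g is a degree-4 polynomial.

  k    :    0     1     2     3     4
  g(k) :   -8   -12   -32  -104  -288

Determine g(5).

Write g(k) = ak^4 + bk³ + ck² + dk + e; the 5 given values yield a linear system in the 5 coefficients.
Solving, g(k) = -k^4 - k² - 2k - 8.
Then g(5) = -668.

-668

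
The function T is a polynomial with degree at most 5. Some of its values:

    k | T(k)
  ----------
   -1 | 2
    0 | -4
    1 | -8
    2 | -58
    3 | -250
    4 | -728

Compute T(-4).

-208

First differences: -6, -4, -50, -192, -478. Second differences: 2, -46, -142, -286. Third differences: -48, -96, -144. Fourth differences: -48, -48.
Level-4 differences are constant, so T has degree 4.
Fitting a degree-4 polynomial gives T(k) = -2k^4 - 4k³ + 3k² - k - 4.
Then T(-4) = -208.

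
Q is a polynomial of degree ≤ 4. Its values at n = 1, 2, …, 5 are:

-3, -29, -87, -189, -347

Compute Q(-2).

3

First differences: -26, -58, -102, -158. Second differences: -32, -44, -56. Third differences: -12, -12.
Level-3 differences are constant, so Q has degree 3.
Fitting a degree-3 polynomial gives Q(n) = -2n³ - 4n² + 3.
Then Q(-2) = 3.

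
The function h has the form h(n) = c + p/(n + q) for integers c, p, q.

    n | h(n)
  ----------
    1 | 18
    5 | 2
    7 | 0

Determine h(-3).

-30

(h(n) − c)(n + q) = p for each data point; the three points give a linear system in c and q, then p follows.
Solving: c = -6, q = 1, p = 48, so h(n) = -6 + 48/(n + 1).
Then h(-3) = -6 + 48/(-2) = -30.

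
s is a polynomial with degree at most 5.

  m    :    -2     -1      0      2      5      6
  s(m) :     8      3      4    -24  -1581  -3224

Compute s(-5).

Write s(m) = am^5 + bm^4 + cm³ + dm² + em + p; the 6 given values yield a linear system in the 6 coefficients.
Solving, the leading coefficient vanishes, and s(m) = -2m^4 - 4m³ + 5m² + 8m + 4.
Then s(-5) = -661.

-661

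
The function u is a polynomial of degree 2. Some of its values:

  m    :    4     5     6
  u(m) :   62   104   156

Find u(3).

Write u(m) = am² + bm + c; the 3 given values yield a linear system in the 3 coefficients.
Solving, u(m) = 5m² - 3m - 6.
Then u(3) = 30.

30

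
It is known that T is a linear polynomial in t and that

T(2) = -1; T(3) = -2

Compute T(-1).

Write T(t) = at + b; the 2 given values yield a linear system in the 2 coefficients.
Solving, T(t) = -t + 1.
Then T(-1) = 2.

2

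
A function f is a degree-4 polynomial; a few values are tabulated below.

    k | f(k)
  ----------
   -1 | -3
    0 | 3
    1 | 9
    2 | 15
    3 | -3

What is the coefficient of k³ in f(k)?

Write f(k) = ak^4 + bk³ + ck² + dk + e; the 5 given values yield a linear system in the 5 coefficients.
Solving, f(k) = -k^4 + 2k³ + k² + 4k + 3.
The coefficient of k³ is 2.

2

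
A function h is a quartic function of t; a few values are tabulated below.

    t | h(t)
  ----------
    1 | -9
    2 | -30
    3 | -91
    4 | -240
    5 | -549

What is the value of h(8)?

-3516

Write h(t) = at^4 + bt³ + ct² + dt + e; the 5 given values yield a linear system in the 5 coefficients.
Solving, h(t) = -t^4 + 2t³ - 7t² + t - 4.
Then h(8) = -3516.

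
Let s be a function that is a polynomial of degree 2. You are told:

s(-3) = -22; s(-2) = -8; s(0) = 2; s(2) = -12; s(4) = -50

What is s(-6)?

-100

Write s(t) = at² + bt + c; the 5 given values yield a linear system in the 3 coefficients.
Solving, s(t) = -3t² - t + 2.
Then s(-6) = -100.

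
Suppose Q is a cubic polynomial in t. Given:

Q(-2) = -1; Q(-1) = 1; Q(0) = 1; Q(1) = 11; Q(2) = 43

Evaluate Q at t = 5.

391

First differences: 2, 0, 10, 32. Second differences: -2, 10, 22. Third differences: 12, 12.
Level-3 differences are constant, so Q has degree 3.
Fitting a degree-3 polynomial gives Q(t) = 2t³ + 5t² + 3t + 1.
Then Q(5) = 391.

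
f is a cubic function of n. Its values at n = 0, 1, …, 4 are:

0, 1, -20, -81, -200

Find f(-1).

Write f(n) = an³ + bn² + cn + d; the 5 given values yield a linear system in the 4 coefficients.
Solving, f(n) = -3n³ - 2n² + 6n.
Then f(-1) = -5.

-5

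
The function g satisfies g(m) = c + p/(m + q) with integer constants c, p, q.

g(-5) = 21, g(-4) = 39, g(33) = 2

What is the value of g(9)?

(g(m) − c)(m + q) = p for each data point; the three points give a linear system in c and q, then p follows.
Solving: c = 3, q = 3, p = -36, so g(m) = 3 − 36/(m + 3).
Then g(9) = 3 − 36/12 = 0.

0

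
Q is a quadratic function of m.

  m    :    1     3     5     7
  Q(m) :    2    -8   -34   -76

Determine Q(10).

Write Q(m) = am² + bm + c; the 4 given values yield a linear system in the 3 coefficients.
Solving, Q(m) = -2m² + 3m + 1.
Then Q(10) = -169.

-169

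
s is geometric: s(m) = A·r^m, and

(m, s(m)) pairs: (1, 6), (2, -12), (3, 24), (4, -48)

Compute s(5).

Consecutive ratio: -12/6 = -2, and 24/(-12) = -2, so r = -2.
Then A·(-2)^1 = 6 gives A = -3, and s(m) = -3·(-2)^m.
s(5) = -3·(-2)^5 = 96.

96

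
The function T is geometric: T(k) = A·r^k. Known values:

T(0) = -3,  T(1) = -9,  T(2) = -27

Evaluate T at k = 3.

-81

Consecutive ratio: -9/(-3) = 3, and -27/(-9) = 3, so r = 3.
Then A·3^0 = -3 gives A = -3, and T(k) = -3·3^k.
T(3) = -3·3^3 = -81.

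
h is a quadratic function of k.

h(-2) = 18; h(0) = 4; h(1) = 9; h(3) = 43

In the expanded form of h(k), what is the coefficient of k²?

4

Write h(k) = ak² + bk + c; the 4 given values yield a linear system in the 3 coefficients.
Solving, h(k) = 4k² + k + 4.
The coefficient of k² is 4.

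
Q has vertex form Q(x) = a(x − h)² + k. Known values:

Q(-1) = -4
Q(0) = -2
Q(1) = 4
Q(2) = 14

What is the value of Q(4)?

First differences 2, 6, 10; second difference 4 = 2a, so a = 2.
Expanding, the x-coefficient is −2ah = -4h; matching it to the data gives h = -1, and then k = -4.
So Q(x) = 2(x + 1)² − 4.
Q(4) = 2·5² − 4 = 46.

46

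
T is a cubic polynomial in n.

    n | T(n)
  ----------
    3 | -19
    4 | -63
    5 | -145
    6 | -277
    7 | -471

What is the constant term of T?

5

First differences: -44, -82, -132, -194. Second differences: -38, -50, -62. Third differences: -12, -12.
Level-3 differences are constant, so T has degree 3.
Fitting a degree-3 polynomial gives T(n) = -2n³ + 5n² - 5n + 5.
The constant term is T(0) = 5.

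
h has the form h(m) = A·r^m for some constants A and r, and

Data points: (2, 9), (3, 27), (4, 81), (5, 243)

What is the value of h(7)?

2187

Consecutive ratio: 27/9 = 3, and 81/27 = 3, so r = 3.
Then A·3^2 = 9 gives A = 1, and h(m) = 1·3^m.
h(7) = 1·3^7 = 2187.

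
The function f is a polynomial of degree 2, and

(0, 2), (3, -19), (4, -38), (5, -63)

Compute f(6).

Write f(x) = ax² + bx + c; the 4 given values yield a linear system in the 3 coefficients.
Solving, f(x) = -3x² + 2x + 2.
Then f(6) = -94.

-94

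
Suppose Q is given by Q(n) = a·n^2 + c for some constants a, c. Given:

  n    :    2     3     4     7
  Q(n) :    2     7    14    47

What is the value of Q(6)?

From Q(2) = 2 and Q(3) = 7: 4a + c = 2 and 9a + c = 7.
Subtracting: 5a = 5, so a = 1; then c = 2 − 1·4 = -2.
So Q(n) = 1n² − 2, and Q(6) = 34.

34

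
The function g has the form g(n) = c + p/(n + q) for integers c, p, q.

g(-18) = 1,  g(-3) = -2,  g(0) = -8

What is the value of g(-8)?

0

(g(n) − c)(n + q) = p for each data point; the three points give a linear system in c and q, then p follows.
Solving: c = 2, q = -2, p = 20, so g(n) = 2 + 20/(n − 2).
Then g(-8) = 2 + 20/(-10) = 0.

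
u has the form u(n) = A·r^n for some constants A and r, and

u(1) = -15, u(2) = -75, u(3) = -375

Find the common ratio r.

Consecutive ratio: -75/(-15) = 5, and -375/(-75) = 5, so r = 5.
Then A·5^1 = -15 gives A = -3, and u(n) = -3·5^n.

5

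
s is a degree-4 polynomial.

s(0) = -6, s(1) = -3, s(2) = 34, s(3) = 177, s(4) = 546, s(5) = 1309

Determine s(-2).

Write s(x) = ax^4 + bx³ + cx² + dx + e; the 6 given values yield a linear system in the 5 coefficients.
Solving, s(x) = 2x^4 + 3x² - 2x - 6.
Then s(-2) = 42.

42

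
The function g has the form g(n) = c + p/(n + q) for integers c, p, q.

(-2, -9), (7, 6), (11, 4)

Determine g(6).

7

(g(n) − c)(n + q) = p for each data point; the three points give a linear system in c and q, then p follows.
Solving: c = 1, q = -1, p = 30, so g(n) = 1 + 30/(n − 1).
Then g(6) = 1 + 30/5 = 7.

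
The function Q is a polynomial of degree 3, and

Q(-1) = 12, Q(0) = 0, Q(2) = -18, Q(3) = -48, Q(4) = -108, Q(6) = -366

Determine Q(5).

-210

Write Q(m) = am³ + bm² + cm + d; the 6 given values yield a linear system in the 4 coefficients.
Solving, Q(m) = -2m³ + 3m² - 7m.
Then Q(5) = -210.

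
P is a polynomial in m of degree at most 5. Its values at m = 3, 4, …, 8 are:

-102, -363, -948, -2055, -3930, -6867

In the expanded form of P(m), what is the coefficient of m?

6

First differences: -261, -585, -1107, -1875, -2937. Second differences: -324, -522, -768, -1062. Third differences: -198, -246, -294. Fourth differences: -48, -48.
Level-4 differences are constant, so P has degree 4.
Fitting a degree-4 polynomial gives P(m) = -2m^4 + 3m³ - 4m² + 6m - 3.
The coefficient of m is 6.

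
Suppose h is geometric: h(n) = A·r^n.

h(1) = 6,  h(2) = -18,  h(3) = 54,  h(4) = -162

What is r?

-3

Consecutive ratio: -18/6 = -3, and 54/(-18) = -3, so r = -3.
Then A·(-3)^1 = 6 gives A = -2, and h(n) = -2·(-3)^n.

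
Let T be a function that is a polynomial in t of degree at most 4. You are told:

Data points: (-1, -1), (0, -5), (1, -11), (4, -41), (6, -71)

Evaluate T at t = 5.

-55

Write T(t) = at^4 + bt³ + ct² + dt + e; the 5 given values yield a linear system in the 5 coefficients.
Solving, the top 2 coefficients vanish, and T(t) = -t² - 5t - 5.
Then T(5) = -55.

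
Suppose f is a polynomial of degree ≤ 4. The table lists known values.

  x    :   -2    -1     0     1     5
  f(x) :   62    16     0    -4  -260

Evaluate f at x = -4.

316

Write f(x) = ax^4 + bx³ + cx² + dx + e; the 5 given values yield a linear system in the 5 coefficients.
Solving, the leading coefficient vanishes, and f(x) = -3x³ + 6x² - 7x.
Then f(-4) = 316.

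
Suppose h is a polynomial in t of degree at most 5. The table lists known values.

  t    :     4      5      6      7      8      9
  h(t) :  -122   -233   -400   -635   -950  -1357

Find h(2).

-20

First differences: -111, -167, -235, -315, -407. Second differences: -56, -68, -80, -92. Third differences: -12, -12, -12.
Level-3 differences are constant, so h has degree 3.
Fitting a degree-3 polynomial gives h(t) = -2t³ + 2t² - 7t + 2.
Then h(2) = -20.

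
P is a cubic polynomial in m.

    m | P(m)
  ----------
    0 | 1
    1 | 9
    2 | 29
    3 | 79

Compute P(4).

177

Write P(m) = am³ + bm² + cm + d; the 4 given values yield a linear system in the 4 coefficients.
Solving, P(m) = 3m³ - 3m² + 8m + 1.
Then P(4) = 177.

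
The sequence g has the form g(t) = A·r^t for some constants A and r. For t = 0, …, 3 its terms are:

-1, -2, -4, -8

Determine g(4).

-16

Consecutive ratio: -2/(-1) = 2, and -4/(-2) = 2, so r = 2.
Then A·2^0 = -1 gives A = -1, and g(t) = -1·2^t.
g(4) = -1·2^4 = -16.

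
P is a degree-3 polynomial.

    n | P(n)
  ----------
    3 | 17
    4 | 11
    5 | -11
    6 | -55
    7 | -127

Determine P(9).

First differences: -6, -22, -44, -72. Second differences: -16, -22, -28. Third differences: -6, -6.
Level-3 differences are constant, so P has degree 3.
Fitting a degree-3 polynomial gives P(n) = -n³ + 4n² + 3n - 1.
Then P(9) = -379.

-379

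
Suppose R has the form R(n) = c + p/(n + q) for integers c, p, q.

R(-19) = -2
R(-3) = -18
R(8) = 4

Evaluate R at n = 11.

(R(n) − c)(n + q) = p for each data point; the three points give a linear system in c and q, then p follows.
Solving: c = 0, q = 1, p = 36, so R(n) = 36/(n + 1).
Then R(11) = 0 + 36/12 = 3.

3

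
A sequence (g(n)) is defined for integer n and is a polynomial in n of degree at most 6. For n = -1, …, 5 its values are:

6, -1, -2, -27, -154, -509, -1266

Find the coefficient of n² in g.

5

Write g(n) = an^6 + bn^5 + cn^4 + dn³ + en² + pn + q; the 7 given values yield a linear system in the 7 coefficients.
Solving, the top 2 coefficients vanish, and g(n) = -2n^4 - n³ + 5n² - 3n - 1.
The coefficient of n² is 5.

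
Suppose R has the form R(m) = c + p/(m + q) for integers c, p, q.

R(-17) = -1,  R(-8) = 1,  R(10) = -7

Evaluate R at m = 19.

-5

(R(m) − c)(m + q) = p for each data point; the three points give a linear system in c and q, then p follows.
Solving: c = -3, q = -1, p = -36, so R(m) = -3 − 36/(m − 1).
Then R(19) = -3 − 36/18 = -5.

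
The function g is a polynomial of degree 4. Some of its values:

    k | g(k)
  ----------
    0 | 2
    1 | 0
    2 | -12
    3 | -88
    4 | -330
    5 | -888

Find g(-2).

-48

First differences: -2, -12, -76, -242, -558. Second differences: -10, -64, -166, -316. Third differences: -54, -102, -150. Fourth differences: -48, -48.
Level-4 differences are constant, so g has degree 4.
Fitting a degree-4 polynomial gives g(k) = -2k^4 + 3k³ - 3k + 2.
Then g(-2) = -48.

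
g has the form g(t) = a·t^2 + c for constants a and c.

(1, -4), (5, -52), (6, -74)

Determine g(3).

-20

From g(1) = -4 and g(5) = -52: 1a + c = -4 and 25a + c = -52.
Subtracting: 24a = -48, so a = -2; then c = -4 − (-2)·1 = -2.
So g(t) = -2t² − 2, and g(3) = -20.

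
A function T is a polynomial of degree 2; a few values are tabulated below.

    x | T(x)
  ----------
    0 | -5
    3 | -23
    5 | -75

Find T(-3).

-59

Write T(x) = ax² + bx + c; the 3 given values yield a linear system in the 3 coefficients.
Solving, T(x) = -4x² + 6x - 5.
Then T(-3) = -59.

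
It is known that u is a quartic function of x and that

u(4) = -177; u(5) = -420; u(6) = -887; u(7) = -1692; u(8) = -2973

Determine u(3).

Write u(x) = ax^4 + bx³ + cx² + dx + e; the 5 given values yield a linear system in the 5 coefficients.
Solving, u(x) = -x^4 + 3x³ - 6x² - 3x - 5.
Then u(3) = -68.

-68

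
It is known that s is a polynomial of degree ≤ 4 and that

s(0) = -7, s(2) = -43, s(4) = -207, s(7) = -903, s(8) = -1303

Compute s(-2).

-3

Write s(m) = am^4 + bm³ + cm² + dm + e; the 5 given values yield a linear system in the 5 coefficients.
Solving, the leading coefficient vanishes, and s(m) = -2m³ - 4m² - 2m - 7.
Then s(-2) = -3.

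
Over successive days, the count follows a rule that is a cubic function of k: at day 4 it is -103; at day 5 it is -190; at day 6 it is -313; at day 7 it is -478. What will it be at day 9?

-958

Write the value at k as T(k).
Write T(k) = ak³ + bk² + ck + d; the 4 given values yield a linear system in the 4 coefficients.
Solving, T(k) = -k³ - 3k² + k + 5.
Then T(9) = -958.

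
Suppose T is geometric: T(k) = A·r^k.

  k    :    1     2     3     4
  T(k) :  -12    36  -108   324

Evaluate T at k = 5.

-972

Consecutive ratio: 36/(-12) = -3, and -108/36 = -3, so r = -3.
Then A·(-3)^1 = -12 gives A = 4, and T(k) = 4·(-3)^k.
T(5) = 4·(-3)^5 = -972.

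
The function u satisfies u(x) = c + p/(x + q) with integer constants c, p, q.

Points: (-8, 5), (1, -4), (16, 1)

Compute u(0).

-7

(u(x) − c)(x + q) = p for each data point; the three points give a linear system in c and q, then p follows.
Solving: c = 2, q = 2, p = -18, so u(x) = 2 − 18/(x + 2).
Then u(0) = 2 − 18/2 = -7.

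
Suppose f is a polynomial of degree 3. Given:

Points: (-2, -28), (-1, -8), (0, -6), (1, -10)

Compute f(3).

Write f(x) = ax³ + bx² + cx + d; the 4 given values yield a linear system in the 4 coefficients.
Solving, f(x) = 2x³ - 3x² - 3x - 6.
Then f(3) = 12.

12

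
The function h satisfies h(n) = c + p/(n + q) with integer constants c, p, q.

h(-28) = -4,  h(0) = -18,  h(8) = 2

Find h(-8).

-6

(h(n) − c)(n + q) = p for each data point; the three points give a linear system in c and q, then p follows.
Solving: c = -3, q = -2, p = 30, so h(n) = -3 + 30/(n − 2).
Then h(-8) = -3 + 30/(-10) = -6.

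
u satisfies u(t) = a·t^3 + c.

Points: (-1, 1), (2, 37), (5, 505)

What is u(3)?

113

From u(-1) = 1 and u(2) = 37: -1a + c = 1 and 8a + c = 37.
Subtracting: 9a = 36, so a = 4; then c = 1 − 4·(-1) = 5.
So u(t) = 4t³ + 5, and u(3) = 113.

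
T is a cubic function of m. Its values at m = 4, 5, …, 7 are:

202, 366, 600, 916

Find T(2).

36

Write T(m) = am³ + bm² + cm + d; the 4 given values yield a linear system in the 4 coefficients.
Solving, T(m) = 2m³ + 5m² - 3m + 6.
Then T(2) = 36.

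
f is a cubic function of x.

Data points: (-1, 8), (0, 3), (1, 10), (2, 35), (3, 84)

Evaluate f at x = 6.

Write f(x) = ax³ + bx² + cx + d; the 5 given values yield a linear system in the 4 coefficients.
Solving, f(x) = x³ + 6x² + 3.
Then f(6) = 435.

435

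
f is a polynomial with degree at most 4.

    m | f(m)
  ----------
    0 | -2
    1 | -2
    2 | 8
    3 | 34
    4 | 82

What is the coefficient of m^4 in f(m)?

Write f(m) = am^4 + bm³ + cm² + dm + e; the 5 given values yield a linear system in the 5 coefficients.
Solving, the leading coefficient vanishes, and f(m) = m³ + 2m² - 3m - 2.
The coefficient of m^4 is 0.

0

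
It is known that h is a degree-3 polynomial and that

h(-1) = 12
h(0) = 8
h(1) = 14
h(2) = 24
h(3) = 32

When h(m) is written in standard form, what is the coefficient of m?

2

Write h(m) = am³ + bm² + cm + d; the 5 given values yield a linear system in the 4 coefficients.
Solving, h(m) = -m³ + 5m² + 2m + 8.
The coefficient of m is 2.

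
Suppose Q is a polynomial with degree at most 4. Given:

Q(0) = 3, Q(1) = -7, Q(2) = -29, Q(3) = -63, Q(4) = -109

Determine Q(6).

-237

First differences: -10, -22, -34, -46. Second differences: -12, -12, -12.
Level-2 differences are constant, so Q has degree 2.
Fitting a degree-2 polynomial gives Q(t) = -6t² - 4t + 3.
Then Q(6) = -237.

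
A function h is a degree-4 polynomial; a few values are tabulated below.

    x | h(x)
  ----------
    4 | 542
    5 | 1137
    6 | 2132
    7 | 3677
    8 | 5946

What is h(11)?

Write h(x) = ax^4 + bx³ + cx² + dx + e; the 5 given values yield a linear system in the 5 coefficients.
Solving, h(x) = x^4 + 3x³ + 4x² + 7x + 2.
Then h(11) = 19197.

19197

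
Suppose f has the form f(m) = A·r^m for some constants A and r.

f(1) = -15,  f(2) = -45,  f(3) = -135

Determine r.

3

Consecutive ratio: -45/(-15) = 3, and -135/(-45) = 3, so r = 3.
Then A·3^1 = -15 gives A = -5, and f(m) = -5·3^m.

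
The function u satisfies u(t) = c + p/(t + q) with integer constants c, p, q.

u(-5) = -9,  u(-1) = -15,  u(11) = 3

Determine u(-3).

-11

(u(t) − c)(t + q) = p for each data point; the three points give a linear system in c and q, then p follows.
Solving: c = -3, q = -3, p = 48, so u(t) = -3 + 48/(t − 3).
Then u(-3) = -3 + 48/(-6) = -11.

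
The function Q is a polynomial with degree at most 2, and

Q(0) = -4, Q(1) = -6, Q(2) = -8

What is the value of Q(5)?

First differences: -2, -2.
Level-1 differences are constant, so Q has degree 1.
Fitting a degree-1 polynomial gives Q(m) = -2m - 4.
Then Q(5) = -14.

-14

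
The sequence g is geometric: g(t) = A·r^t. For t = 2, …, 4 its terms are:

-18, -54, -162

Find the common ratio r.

Consecutive ratio: -54/(-18) = 3, and -162/(-54) = 3, so r = 3.
Then A·3^2 = -18 gives A = -2, and g(t) = -2·3^t.

3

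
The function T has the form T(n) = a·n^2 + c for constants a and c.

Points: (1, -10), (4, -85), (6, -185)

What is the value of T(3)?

-50

From T(1) = -10 and T(4) = -85: 1a + c = -10 and 16a + c = -85.
Subtracting: 15a = -75, so a = -5; then c = -10 − (-5)·1 = -5.
So T(n) = -5n² − 5, and T(3) = -50.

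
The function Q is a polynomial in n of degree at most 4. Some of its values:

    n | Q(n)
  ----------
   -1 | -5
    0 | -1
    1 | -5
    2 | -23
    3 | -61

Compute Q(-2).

Write Q(n) = an^4 + bn³ + cn² + dn + e; the 5 given values yield a linear system in the 5 coefficients.
Solving, the leading coefficient vanishes, and Q(n) = -n³ - 4n² + n - 1.
Then Q(-2) = -11.

-11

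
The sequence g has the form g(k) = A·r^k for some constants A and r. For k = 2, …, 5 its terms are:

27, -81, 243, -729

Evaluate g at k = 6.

2187

Consecutive ratio: -81/27 = -3, and 243/(-81) = -3, so r = -3.
Then A·(-3)^2 = 27 gives A = 3, and g(k) = 3·(-3)^k.
g(6) = 3·(-3)^6 = 2187.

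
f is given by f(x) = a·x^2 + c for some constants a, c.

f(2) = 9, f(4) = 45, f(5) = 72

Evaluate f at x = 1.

From f(2) = 9 and f(4) = 45: 4a + c = 9 and 16a + c = 45.
Subtracting: 12a = 36, so a = 3; then c = 9 − 3·4 = -3.
So f(x) = 3x² − 3, and f(1) = 0.

0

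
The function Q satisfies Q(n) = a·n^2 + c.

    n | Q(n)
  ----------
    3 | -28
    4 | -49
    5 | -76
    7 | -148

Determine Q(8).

-193

From Q(3) = -28 and Q(4) = -49: 9a + c = -28 and 16a + c = -49.
Subtracting: 7a = -21, so a = -3; then c = -28 − (-3)·9 = -1.
So Q(n) = -3n² − 1, and Q(8) = -193.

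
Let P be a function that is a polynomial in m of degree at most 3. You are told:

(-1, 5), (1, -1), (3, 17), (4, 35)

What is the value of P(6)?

Write P(m) = am³ + bm² + cm + d; the 4 given values yield a linear system in the 4 coefficients.
Solving, the leading coefficient vanishes, and P(m) = 3m² - 3m - 1.
Then P(6) = 89.

89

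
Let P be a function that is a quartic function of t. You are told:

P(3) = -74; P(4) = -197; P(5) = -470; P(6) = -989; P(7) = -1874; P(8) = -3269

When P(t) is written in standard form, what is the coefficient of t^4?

-1

Write P(t) = at^4 + bt³ + ct² + dt + e; the 6 given values yield a linear system in the 5 coefficients.
Solving, P(t) = -t^4 + 2t³ - 2t² - 8t - 5.
The coefficient of t^4 is -1.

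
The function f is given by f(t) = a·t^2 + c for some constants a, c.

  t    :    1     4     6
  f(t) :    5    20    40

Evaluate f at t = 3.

From f(1) = 5 and f(4) = 20: 1a + c = 5 and 16a + c = 20.
Subtracting: 15a = 15, so a = 1; then c = 5 − 1·1 = 4.
So f(t) = 1t² + 4, and f(3) = 13.

13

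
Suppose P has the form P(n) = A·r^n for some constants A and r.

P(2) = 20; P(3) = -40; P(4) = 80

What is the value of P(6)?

320

Consecutive ratio: -40/20 = -2, and 80/(-40) = -2, so r = -2.
Then A·(-2)^2 = 20 gives A = 5, and P(n) = 5·(-2)^n.
P(6) = 5·(-2)^6 = 320.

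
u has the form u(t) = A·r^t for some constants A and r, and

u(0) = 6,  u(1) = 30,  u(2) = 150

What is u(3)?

Consecutive ratio: 30/6 = 5, and 150/30 = 5, so r = 5.
Then A·5^0 = 6 gives A = 6, and u(t) = 6·5^t.
u(3) = 6·5^3 = 750.

750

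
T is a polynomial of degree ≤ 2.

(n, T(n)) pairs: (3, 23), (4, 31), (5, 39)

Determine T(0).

-1

First differences: 8, 8.
Level-1 differences are constant, so T has degree 1.
Fitting a degree-1 polynomial gives T(n) = 8n - 1.
Then T(0) = -1.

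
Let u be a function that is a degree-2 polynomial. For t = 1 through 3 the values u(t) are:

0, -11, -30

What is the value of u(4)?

Write u(t) = at² + bt + c; the 3 given values yield a linear system in the 3 coefficients.
Solving, u(t) = -4t² + t + 3.
Then u(4) = -57.

-57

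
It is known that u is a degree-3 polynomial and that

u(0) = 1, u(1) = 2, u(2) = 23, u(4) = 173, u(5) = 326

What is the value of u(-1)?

Write u(t) = at³ + bt² + ct + d; the 5 given values yield a linear system in the 4 coefficients.
Solving, u(t) = 2t³ + 4t² - 5t + 1.
Then u(-1) = 8.

8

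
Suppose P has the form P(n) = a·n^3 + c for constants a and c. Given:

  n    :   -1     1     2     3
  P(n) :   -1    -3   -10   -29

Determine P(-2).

From P(-1) = -1 and P(1) = -3: -1a + c = -1 and 1a + c = -3.
Subtracting: 2a = -2, so a = -1; then c = -1 − (-1)·(-1) = -2.
So P(n) = -1n³ − 2, and P(-2) = 6.

6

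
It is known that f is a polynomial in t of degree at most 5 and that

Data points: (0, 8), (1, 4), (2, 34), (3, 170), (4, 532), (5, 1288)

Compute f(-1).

22

First differences: -4, 30, 136, 362, 756. Second differences: 34, 106, 226, 394. Third differences: 72, 120, 168. Fourth differences: 48, 48.
Level-4 differences are constant, so f has degree 4.
Fitting a degree-4 polynomial gives f(t) = 2t^4 + 3t² - 9t + 8.
Then f(-1) = 22.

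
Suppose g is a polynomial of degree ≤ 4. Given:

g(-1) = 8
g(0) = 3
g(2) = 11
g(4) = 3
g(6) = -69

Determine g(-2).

27

Write g(m) = am^4 + bm³ + cm² + dm + e; the 5 given values yield a linear system in the 5 coefficients.
Solving, the leading coefficient vanishes, and g(m) = -m³ + 4m² + 3.
Then g(-2) = 27.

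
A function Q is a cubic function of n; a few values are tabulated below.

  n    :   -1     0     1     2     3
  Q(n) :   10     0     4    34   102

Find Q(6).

654

First differences: -10, 4, 30, 68. Second differences: 14, 26, 38. Third differences: 12, 12.
Level-3 differences are constant, so Q has degree 3.
Fitting a degree-3 polynomial gives Q(n) = 2n³ + 7n² - 5n.
Then Q(6) = 654.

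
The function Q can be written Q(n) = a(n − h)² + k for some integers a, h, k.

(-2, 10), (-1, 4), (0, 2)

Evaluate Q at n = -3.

First differences -6, -2; second difference 4 = 2a, so a = 2.
Expanding, the n-coefficient is −2ah = -4h; matching it to the data gives h = 0, and then k = 2.
So Q(n) = 2(n + 0)² + 2.
Q(-3) = 2·(-3)² + 2 = 20.

20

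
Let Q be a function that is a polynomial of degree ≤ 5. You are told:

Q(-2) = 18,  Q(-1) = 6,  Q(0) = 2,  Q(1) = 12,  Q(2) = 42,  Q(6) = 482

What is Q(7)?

702

Write Q(n) = an^5 + bn^4 + cn³ + dn² + en + p; the 6 given values yield a linear system in the 6 coefficients.
Solving, the top 2 coefficients vanish, and Q(n) = n³ + 7n² + 2n + 2.
Then Q(7) = 702.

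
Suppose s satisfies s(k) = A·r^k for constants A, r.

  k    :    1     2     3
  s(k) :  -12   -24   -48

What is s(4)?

Consecutive ratio: -24/(-12) = 2, and -48/(-24) = 2, so r = 2.
Then A·2^1 = -12 gives A = -6, and s(k) = -6·2^k.
s(4) = -6·2^4 = -96.

-96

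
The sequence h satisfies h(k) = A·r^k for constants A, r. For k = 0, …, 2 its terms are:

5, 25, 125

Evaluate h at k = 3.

Consecutive ratio: 25/5 = 5, and 125/25 = 5, so r = 5.
Then A·5^0 = 5 gives A = 5, and h(k) = 5·5^k.
h(3) = 5·5^3 = 625.

625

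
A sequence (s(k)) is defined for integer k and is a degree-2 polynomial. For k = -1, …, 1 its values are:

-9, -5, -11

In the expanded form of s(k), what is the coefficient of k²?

Write s(k) = ak² + bk + c; the 3 given values yield a linear system in the 3 coefficients.
Solving, s(k) = -5k² - k - 5.
The coefficient of k² is -5.

-5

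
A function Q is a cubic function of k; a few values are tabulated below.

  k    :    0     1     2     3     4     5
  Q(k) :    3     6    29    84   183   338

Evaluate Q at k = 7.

Write Q(k) = ak³ + bk² + ck + d; the 6 given values yield a linear system in the 4 coefficients.
Solving, Q(k) = 2k³ + 4k² - 3k + 3.
Then Q(7) = 864.

864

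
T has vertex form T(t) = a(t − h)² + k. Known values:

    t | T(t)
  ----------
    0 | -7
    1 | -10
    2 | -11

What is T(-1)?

-2

First differences -3, -1; second difference 2 = 2a, so a = 1.
Expanding, the t-coefficient is −2ah = -2h; matching it to the data gives h = 2, and then k = -11.
So T(t) = 1(t − 2)² − 11.
T(-1) = 1·(-3)² − 11 = -2.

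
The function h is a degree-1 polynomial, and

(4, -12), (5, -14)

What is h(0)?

-4

Write h(t) = at + b; the 2 given values yield a linear system in the 2 coefficients.
Solving, h(t) = -2t - 4.
The constant term is h(0) = -4.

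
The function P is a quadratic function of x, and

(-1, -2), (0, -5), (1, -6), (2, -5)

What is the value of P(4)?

3

First differences: -3, -1, 1. Second differences: 2, 2.
Level-2 differences are constant, so P has degree 2.
Fitting a degree-2 polynomial gives P(x) = x² - 2x - 5.
Then P(4) = 3.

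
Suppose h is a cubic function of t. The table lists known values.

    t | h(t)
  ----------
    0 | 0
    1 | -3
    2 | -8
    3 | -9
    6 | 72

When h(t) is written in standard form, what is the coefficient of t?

Write h(t) = at³ + bt² + ct + d; the 5 given values yield a linear system in the 4 coefficients.
Solving, h(t) = t³ - 4t².
The coefficient of t is 0.

0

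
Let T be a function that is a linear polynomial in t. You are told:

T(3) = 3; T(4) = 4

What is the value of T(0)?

0

Write T(t) = at + b; the 2 given values yield a linear system in the 2 coefficients.
Solving, T(t) = t.
Then T(0) = 0.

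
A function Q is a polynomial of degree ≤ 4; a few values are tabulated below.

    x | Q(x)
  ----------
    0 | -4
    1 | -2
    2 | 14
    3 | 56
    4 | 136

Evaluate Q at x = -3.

First differences: 2, 16, 42, 80. Second differences: 14, 26, 38. Third differences: 12, 12.
Level-3 differences are constant, so Q has degree 3.
Fitting a degree-3 polynomial gives Q(x) = 2x³ + x² - x - 4.
Then Q(-3) = -46.

-46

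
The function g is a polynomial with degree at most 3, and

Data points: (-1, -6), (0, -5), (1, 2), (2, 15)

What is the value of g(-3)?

10

First differences: 1, 7, 13. Second differences: 6, 6.
Level-2 differences are constant, so g has degree 2.
Fitting a degree-2 polynomial gives g(t) = 3t² + 4t - 5.
Then g(-3) = 10.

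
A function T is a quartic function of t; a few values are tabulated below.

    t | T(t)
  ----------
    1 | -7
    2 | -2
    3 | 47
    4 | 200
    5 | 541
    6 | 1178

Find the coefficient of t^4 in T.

1

First differences: 5, 49, 153, 341, 637. Second differences: 44, 104, 188, 296. Third differences: 60, 84, 108. Fourth differences: 24, 24.
Level-4 differences are constant, so T has degree 4.
Fitting a degree-4 polynomial gives T(t) = t^4 - 3t² - t - 4.
The coefficient of t^4 is 1.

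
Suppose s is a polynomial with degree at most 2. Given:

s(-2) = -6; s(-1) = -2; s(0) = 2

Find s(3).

14

First differences: 4, 4.
Level-1 differences are constant, so s has degree 1.
Fitting a degree-1 polynomial gives s(n) = 4n + 2.
Then s(3) = 14.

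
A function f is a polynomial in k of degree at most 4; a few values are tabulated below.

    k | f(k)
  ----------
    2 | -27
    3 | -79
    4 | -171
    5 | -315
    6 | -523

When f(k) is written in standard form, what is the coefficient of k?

Write f(k) = ak^4 + bk³ + ck² + dk + e; the 5 given values yield a linear system in the 5 coefficients.
Solving, the leading coefficient vanishes, and f(k) = -2k³ - 2k² - 4k + 5.
The coefficient of k is -4.

-4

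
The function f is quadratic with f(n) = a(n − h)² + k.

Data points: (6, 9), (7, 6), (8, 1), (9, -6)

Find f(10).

First differences -3, -5, -7; second difference -2 = 2a, so a = -1.
Expanding, the n-coefficient is −2ah = 2h; matching it to the data gives h = 5, and then k = 10.
So f(n) = -1(n − 5)² + 10.
f(10) = -1·5² + 10 = -15.

-15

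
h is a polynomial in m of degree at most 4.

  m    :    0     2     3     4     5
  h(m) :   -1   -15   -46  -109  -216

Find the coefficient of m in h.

Write h(m) = am^4 + bm³ + cm² + dm + e; the 5 given values yield a linear system in the 5 coefficients.
Solving, the leading coefficient vanishes, and h(m) = -2m³ + 2m² - 3m - 1.
The coefficient of m is -3.

-3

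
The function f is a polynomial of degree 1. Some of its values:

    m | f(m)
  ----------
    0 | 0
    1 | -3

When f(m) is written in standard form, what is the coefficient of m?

Write f(m) = am + b; the 2 given values yield a linear system in the 2 coefficients.
Solving, f(m) = -3m.
The coefficient of m is -3.

-3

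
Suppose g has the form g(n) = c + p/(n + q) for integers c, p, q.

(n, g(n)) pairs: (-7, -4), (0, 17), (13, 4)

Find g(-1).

(g(n) − c)(n + q) = p for each data point; the three points give a linear system in c and q, then p follows.
Solving: c = 2, q = 2, p = 30, so g(n) = 2 + 30/(n + 2).
Then g(-1) = 2 + 30/1 = 32.

32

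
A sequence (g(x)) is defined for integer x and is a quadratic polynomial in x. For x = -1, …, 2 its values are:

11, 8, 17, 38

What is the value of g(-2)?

26

First differences: -3, 9, 21. Second differences: 12, 12.
Level-2 differences are constant, so g has degree 2.
Fitting a degree-2 polynomial gives g(x) = 6x² + 3x + 8.
Then g(-2) = 26.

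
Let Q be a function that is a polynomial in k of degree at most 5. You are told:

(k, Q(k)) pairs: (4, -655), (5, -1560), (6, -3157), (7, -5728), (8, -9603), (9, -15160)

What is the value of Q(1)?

8

First differences: -905, -1597, -2571, -3875, -5557. Second differences: -692, -974, -1304, -1682. Third differences: -282, -330, -378. Fourth differences: -48, -48.
Level-4 differences are constant, so Q has degree 4.
Fitting a degree-4 polynomial gives Q(k) = -2k^4 - 3k³ + k² + 7k + 5.
Then Q(1) = 8.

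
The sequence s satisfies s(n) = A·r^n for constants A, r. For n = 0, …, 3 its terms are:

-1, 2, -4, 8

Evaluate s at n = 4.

Consecutive ratio: 2/(-1) = -2, and -4/2 = -2, so r = -2.
Then A·(-2)^0 = -1 gives A = -1, and s(n) = -1·(-2)^n.
s(4) = -1·(-2)^4 = -16.

-16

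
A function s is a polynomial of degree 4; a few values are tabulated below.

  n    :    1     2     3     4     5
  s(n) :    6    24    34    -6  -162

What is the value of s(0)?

-2

Write s(n) = an^4 + bn³ + cn² + dn + e; the 5 given values yield a linear system in the 5 coefficients.
Solving, s(n) = -n^4 + 3n³ + 3n² + 3n - 2.
Then s(0) = -2.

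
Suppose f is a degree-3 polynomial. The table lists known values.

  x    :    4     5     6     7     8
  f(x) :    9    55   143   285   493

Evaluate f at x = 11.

Write f(x) = ax³ + bx² + cx + d; the 5 given values yield a linear system in the 4 coefficients.
Solving, f(x) = 2x³ - 9x² + 5x + 5.
Then f(11) = 1633.

1633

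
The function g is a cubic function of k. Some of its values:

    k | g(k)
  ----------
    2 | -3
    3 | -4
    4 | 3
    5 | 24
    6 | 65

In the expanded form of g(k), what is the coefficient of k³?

1

First differences: -1, 7, 21, 41. Second differences: 8, 14, 20. Third differences: 6, 6.
Level-3 differences are constant, so g has degree 3.
Fitting a degree-3 polynomial gives g(k) = k³ - 5k² + 5k - 1.
The coefficient of k³ is 1.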